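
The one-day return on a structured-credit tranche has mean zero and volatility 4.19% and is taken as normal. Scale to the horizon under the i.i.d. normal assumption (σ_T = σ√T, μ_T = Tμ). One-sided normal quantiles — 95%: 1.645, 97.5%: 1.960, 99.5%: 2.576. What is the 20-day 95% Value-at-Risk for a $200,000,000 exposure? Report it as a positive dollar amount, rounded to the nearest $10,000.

$61,650,000

σ_{20d} = 4.19% × √20 = 18.738%.
VaR = 1.645 × 18.738% = 30.824%.
On $200,000,000: 0.30824 × $200,000,000 = $61,648,000.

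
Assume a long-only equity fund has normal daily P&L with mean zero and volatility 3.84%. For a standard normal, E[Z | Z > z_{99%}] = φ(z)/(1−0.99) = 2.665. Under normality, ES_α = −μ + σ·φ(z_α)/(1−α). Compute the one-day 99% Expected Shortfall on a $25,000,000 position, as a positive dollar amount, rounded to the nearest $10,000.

$2,560,000

ES = 3.84% × 2.665 = 10.234%.
On $25,000,000: 0.10234 × $25,000,000 = $2,558,500.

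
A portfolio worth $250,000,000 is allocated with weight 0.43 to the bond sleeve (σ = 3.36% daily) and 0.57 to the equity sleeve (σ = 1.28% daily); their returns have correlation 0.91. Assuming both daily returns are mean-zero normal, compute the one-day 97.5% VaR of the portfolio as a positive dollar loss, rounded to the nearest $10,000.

$10,440,000

σ_p² = 0.43²·3.36² + 0.57²·1.28² + 2·0.91·0.43·0.57·3.36·1.28 = 4.5383 (%²).
σ_p = √4.5383 = 2.130%.
At 97.5%, z = 1.960.
VaR = 1.960 × 2.130% = 4.175%; on $250,000,000 that is $10,437,500.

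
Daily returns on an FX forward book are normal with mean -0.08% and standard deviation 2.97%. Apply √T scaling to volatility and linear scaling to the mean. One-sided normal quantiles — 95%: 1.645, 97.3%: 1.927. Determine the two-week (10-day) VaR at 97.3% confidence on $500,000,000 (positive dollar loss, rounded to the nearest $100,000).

$94,500,000

σ_{10d} = 2.97% × √10 = 9.392%; μ_{10d} = 10 × -0.08% = -0.800%.
VaR = −(-0.800%) + 1.927 × 9.392% = 18.898%.
On $500,000,000: 0.18898 × $500,000,000 = $94,490,000.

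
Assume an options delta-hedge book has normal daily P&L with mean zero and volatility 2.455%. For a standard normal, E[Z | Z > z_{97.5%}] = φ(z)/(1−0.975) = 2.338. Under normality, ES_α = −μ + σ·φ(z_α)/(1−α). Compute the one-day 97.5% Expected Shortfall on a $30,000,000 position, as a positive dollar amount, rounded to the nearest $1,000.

ES = 2.455% × 2.338 = 5.740%.
On $30,000,000: 0.05740 × $30,000,000 = $1,722,000.

$1,722,000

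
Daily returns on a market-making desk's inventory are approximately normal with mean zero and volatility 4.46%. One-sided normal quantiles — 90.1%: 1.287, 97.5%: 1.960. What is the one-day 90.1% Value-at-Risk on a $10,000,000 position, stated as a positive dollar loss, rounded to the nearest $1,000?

$574,000

VaR = z·σ = 1.287 × 4.46% = 5.740%.
On $10,000,000: 0.05740 × $10,000,000 = $574,000.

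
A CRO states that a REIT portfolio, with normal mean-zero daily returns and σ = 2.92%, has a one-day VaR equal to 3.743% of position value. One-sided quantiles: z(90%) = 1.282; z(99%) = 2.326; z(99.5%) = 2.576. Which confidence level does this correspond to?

Implied z = VaR/σ = 3.743 / 2.92 = 1.282.
This matches z(90%) = 1.282.

90%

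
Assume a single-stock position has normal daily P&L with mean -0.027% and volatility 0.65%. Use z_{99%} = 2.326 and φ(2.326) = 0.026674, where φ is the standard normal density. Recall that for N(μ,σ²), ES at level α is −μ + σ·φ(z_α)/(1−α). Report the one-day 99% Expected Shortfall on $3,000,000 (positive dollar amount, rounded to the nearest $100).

$52,800

Tail multiplier: φ(z)/(1−α) = 0.026674 / 0.01 = 2.667.
ES = −(-0.027%) + 0.65% × 2.667 = 1.761%.
On $3,000,000: 0.01761 × $3,000,000 = $52,830.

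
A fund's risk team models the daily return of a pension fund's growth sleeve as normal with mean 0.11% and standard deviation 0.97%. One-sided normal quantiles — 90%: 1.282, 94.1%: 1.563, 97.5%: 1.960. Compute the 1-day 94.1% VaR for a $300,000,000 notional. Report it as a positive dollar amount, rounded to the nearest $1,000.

$4,218,000

VaR = −μ + z·σ = −(0.11%) + 1.563 × 0.97% = 1.406%.
On $300,000,000: 0.01406 × $300,000,000 = $4,218,000.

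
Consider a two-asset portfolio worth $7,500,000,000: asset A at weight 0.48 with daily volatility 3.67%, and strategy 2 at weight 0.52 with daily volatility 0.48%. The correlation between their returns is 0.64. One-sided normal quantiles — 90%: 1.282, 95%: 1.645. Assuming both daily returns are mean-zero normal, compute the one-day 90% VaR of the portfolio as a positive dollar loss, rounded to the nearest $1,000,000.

$186,000,000

σ_p² = 0.48²·3.67² + 0.52²·0.48² + 2·0.64·0.48·0.52·3.67·0.48 = 3.7283 (%²).
σ_p = √3.7283 = 1.931%.
VaR = 1.282 × 1.931% = 2.476%; on $7,500,000,000 that is $185,700,000.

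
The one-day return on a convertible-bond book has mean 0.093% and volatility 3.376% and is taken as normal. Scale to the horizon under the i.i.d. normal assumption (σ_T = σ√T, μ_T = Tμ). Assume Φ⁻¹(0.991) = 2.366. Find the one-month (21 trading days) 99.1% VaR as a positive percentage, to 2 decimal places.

σ_{21d} = 3.376% × √21 = 15.471%; μ_{21d} = 21 × 0.093% = 1.953%.
VaR = −(1.953%) + 2.366 × 15.471% = 34.651%.

34.65%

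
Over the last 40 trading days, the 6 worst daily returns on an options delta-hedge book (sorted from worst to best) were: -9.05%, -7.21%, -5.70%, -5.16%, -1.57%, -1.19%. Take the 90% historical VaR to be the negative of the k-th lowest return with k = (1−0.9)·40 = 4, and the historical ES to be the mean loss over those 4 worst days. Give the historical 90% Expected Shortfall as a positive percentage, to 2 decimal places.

The 4 worst returns sum to -27.12%.
ES = −(-27.12%) / 4 = 6.78%.

6.78%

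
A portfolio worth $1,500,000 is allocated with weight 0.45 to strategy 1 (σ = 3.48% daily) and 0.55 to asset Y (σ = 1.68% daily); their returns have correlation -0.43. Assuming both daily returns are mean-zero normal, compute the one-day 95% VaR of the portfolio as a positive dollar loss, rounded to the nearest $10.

$35,430

σ_p² = 0.45²·3.48² + 0.55²·1.68² + 2·-0.43·0.45·0.55·3.48·1.68 = 2.0617 (%²).
σ_p = √2.0617 = 1.436%.
At 95%, z = 1.645.
VaR = 1.645 × 1.436% = 2.362%; on $1,500,000 that is $35,430.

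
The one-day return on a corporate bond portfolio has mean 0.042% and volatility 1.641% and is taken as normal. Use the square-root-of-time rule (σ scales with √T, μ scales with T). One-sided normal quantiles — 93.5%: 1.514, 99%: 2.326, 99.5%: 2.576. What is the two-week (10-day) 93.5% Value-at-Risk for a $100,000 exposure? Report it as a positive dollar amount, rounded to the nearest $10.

σ_{10d} = 1.641% × √10 = 5.189%; μ_{10d} = 10 × 0.042% = 0.420%.
VaR = −(0.420%) + 1.514 × 5.189% = 7.436%.
On $100,000: 0.07436 × $100,000 = $7,436.

$7,440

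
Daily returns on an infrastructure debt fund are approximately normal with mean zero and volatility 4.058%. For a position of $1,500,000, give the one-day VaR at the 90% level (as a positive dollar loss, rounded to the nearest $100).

$78,000

At 90% one-sided, z = 1.282.
VaR = z·σ = 1.282 × 4.058% = 5.202%.
On $1,500,000: 0.05202 × $1,500,000 = $78,030.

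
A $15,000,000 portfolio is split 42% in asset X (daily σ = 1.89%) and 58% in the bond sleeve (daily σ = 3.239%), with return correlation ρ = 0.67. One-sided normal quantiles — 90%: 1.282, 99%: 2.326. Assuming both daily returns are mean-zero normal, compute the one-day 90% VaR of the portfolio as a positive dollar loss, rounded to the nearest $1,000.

σ_p² = 0.42²·1.89² + 0.58²·3.239² + 2·0.67·0.42·0.58·1.89·3.239 = 6.1576 (%²).
σ_p = √6.1576 = 2.481%.
VaR = 1.282 × 2.481% = 3.181%; on $15,000,000 that is $477,150.

$477,000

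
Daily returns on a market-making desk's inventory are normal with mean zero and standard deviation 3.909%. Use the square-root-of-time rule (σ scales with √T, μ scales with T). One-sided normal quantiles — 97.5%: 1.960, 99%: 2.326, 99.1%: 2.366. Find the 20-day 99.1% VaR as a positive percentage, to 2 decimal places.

σ_{20d} = 3.909% × √20 = 17.482%.
VaR = 2.366 × 17.482% = 41.362%.

41.36%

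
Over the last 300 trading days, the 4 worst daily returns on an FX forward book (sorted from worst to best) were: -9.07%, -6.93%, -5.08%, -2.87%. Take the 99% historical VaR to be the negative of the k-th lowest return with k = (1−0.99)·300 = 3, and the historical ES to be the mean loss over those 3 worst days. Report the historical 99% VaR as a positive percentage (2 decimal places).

k = 3; the 3rd lowest return is -5.08%, so VaR = 5.08%.

5.08%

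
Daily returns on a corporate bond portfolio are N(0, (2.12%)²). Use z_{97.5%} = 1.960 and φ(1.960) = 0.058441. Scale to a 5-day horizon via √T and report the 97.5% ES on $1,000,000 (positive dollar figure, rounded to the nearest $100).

σ_{5d} = 2.12% × √5 = 4.740%.
ES multiplier = φ(z)/(1−α) = 0.058441/0.025 = 2.338.
ES = 4.740% × 2.338 = 11.082%; on $1,000,000: $110,820.

$110,800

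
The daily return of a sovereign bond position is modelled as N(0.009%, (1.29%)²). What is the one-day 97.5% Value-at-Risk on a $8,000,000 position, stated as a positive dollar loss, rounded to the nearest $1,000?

At 97.5% one-sided, z = 1.960.
VaR = −μ + z·σ = −(0.009%) + 1.960 × 1.29% = 2.519%.
On $8,000,000: 0.02519 × $8,000,000 = $201,520.

$202,000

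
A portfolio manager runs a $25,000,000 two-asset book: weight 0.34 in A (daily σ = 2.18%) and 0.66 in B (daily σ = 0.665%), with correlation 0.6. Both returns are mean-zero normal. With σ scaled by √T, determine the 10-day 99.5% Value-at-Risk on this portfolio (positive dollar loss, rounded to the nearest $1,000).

$2,167,000

σ_p = √(0.34²·2.18² + 0.66²·0.665² + 2·0.6·0.34·0.66·2.18·0.665) = 1.064%.
σ_{10d} = 1.064% × √10 = 3.365%.
z(99.5%) = 2.576.
VaR = 2.576 × 3.365% = 8.668%; on $25,000,000 that is $2,167,000.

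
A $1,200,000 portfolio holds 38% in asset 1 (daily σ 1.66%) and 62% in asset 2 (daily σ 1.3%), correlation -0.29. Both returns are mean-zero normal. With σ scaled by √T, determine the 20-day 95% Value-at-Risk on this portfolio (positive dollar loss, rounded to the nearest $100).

σ_p = √(0.38²·1.66² + 0.62²·1.3² + 2·-0.29·0.38·0.62·1.66·1.3) = 0.868%.
σ_{20d} = 0.868% × √20 = 3.882%.
z(95%) = 1.645.
VaR = 1.645 × 3.882% = 6.386%; on $1,200,000 that is $76,632.

$76,600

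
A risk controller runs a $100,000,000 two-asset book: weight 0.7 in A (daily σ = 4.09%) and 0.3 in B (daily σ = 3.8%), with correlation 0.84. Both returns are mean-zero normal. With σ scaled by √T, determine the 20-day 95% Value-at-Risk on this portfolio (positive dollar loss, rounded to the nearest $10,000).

σ_p = √(0.7²·4.09² + 0.3²·3.8² + 2·0.84·0.7·0.3·4.09·3.8) = 3.870%.
σ_{20d} = 3.870% × √20 = 17.307%.
z(95%) = 1.645.
VaR = 1.645 × 17.307% = 28.470%; on $100,000,000 that is $28,470,000.

$28,470,000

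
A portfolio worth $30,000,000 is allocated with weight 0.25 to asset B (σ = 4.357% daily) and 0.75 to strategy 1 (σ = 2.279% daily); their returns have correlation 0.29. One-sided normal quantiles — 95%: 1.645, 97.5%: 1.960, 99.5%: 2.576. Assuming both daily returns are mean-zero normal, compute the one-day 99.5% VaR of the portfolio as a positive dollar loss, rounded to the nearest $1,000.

σ_p² = 0.25²·4.357² + 0.75²·2.279² + 2·0.29·0.25·0.75·4.357·2.279 = 5.1878 (%²).
σ_p = √5.1878 = 2.278%.
VaR = 2.576 × 2.278% = 5.868%; on $30,000,000 that is $1,760,400.

$1,760,000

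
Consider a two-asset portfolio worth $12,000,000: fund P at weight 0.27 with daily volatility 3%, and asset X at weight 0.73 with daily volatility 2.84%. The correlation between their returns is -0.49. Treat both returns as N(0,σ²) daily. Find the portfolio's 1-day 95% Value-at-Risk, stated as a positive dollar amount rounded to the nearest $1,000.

$359,000

σ_p² = 0.27²·3² + 0.73²·2.84² + 2·-0.49·0.27·0.73·3·2.84 = 3.3086 (%²).
σ_p = √3.3086 = 1.819%.
At 95%, z = 1.645.
VaR = 1.645 × 1.819% = 2.992%; on $12,000,000 that is $359,040.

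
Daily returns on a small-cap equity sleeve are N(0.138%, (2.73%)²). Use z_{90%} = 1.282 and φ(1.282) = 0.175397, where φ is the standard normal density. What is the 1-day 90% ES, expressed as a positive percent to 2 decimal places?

4.65%

Tail multiplier: φ(z)/(1−α) = 0.175397 / 0.1 = 1.754.
ES = −(0.138%) + 2.73% × 1.754 = 4.650%.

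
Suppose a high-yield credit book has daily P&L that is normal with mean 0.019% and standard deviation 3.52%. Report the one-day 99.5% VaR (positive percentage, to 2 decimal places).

At 99.5% one-sided, z = 2.576.
VaR = −μ + z·σ = −(0.019%) + 2.576 × 3.52% = 9.049%.

9.05%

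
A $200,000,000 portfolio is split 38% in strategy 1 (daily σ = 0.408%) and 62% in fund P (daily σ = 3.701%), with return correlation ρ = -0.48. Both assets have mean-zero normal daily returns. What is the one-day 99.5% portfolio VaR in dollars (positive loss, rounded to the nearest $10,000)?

σ_p² = 0.38²·0.408² + 0.62²·3.701² + 2·-0.48·0.38·0.62·0.408·3.701 = 4.9478 (%²).
σ_p = √4.9478 = 2.224%.
At 99.5%, z = 2.576.
VaR = 2.576 × 2.224% = 5.729%; on $200,000,000 that is $11,458,000.

$11,460,000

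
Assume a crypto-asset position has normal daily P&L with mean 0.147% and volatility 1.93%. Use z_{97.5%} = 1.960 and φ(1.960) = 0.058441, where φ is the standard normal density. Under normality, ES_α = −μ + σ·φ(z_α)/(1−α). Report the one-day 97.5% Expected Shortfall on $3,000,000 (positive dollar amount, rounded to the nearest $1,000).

$131,000

Tail multiplier: φ(z)/(1−α) = 0.058441 / 0.025 = 2.338.
ES = −(0.147%) + 1.93% × 2.338 = 4.365%.
On $3,000,000: 0.04365 × $3,000,000 = $130,950.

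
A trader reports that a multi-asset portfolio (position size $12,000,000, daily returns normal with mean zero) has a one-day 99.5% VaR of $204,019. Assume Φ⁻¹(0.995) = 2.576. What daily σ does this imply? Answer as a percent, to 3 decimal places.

0.660%

VaR as a fraction: $204,019 / $12,000,000 = 1.700%.
σ = VaR / z = 1.700% / 2.576 = 0.660%.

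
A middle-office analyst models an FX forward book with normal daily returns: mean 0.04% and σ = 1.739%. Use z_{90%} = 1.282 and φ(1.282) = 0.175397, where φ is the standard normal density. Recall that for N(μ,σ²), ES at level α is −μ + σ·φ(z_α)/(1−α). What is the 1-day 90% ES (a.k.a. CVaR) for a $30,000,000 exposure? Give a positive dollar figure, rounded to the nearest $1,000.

$903,000

Tail multiplier: φ(z)/(1−α) = 0.175397 / 0.1 = 1.754.
ES = −(0.04%) + 1.739% × 1.754 = 3.010%.
On $30,000,000: 0.03010 × $30,000,000 = $903,000.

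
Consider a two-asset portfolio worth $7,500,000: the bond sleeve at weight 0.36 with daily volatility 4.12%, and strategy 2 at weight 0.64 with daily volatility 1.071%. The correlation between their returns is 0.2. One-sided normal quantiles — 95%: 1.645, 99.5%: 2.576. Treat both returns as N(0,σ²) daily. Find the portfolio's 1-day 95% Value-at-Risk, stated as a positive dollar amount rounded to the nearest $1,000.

σ_p² = 0.36²·4.12² + 0.64²·1.071² + 2·0.2·0.36·0.64·4.12·1.071 = 3.0764 (%²).
σ_p = √3.0764 = 1.754%.
VaR = 1.645 × 1.754% = 2.885%; on $7,500,000 that is $216,375.

$216,000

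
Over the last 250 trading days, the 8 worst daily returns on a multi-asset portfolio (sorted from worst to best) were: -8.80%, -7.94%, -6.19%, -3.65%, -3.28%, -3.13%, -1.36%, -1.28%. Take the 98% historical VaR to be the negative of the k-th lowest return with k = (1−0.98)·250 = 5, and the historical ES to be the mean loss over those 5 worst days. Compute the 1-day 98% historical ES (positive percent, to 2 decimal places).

The 5 worst returns sum to -29.86%.
ES = −(-29.86%) / 5 = 5.972% ≈ 5.97%.

5.97%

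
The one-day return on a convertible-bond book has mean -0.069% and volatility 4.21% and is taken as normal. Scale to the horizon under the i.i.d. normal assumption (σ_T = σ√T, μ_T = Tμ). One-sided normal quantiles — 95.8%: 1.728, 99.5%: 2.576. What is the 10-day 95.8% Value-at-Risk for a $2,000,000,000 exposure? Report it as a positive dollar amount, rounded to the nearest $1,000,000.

σ_{10d} = 4.21% × √10 = 13.313%; μ_{10d} = 10 × -0.069% = -0.690%.
VaR = −(-0.690%) + 1.728 × 13.313% = 23.695%.
On $2,000,000,000: 0.23695 × $2,000,000,000 = $473,900,000.

$474,000,000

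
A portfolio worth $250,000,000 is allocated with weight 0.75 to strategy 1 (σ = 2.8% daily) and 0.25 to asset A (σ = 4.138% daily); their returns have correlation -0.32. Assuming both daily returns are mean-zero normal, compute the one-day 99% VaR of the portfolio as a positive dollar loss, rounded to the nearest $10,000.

$11,760,000

σ_p² = 0.75²·2.8² + 0.25²·4.138² + 2·-0.32·0.75·0.25·2.8·4.138 = 4.0898 (%²).
σ_p = √4.0898 = 2.022%.
At 99%, z = 2.326.
VaR = 2.326 × 2.022% = 4.703%; on $250,000,000 that is $11,757,500.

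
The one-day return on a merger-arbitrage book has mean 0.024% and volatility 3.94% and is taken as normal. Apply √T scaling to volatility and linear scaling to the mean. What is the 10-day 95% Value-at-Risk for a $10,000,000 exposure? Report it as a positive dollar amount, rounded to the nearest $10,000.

At 95%, z = 1.645.
σ_{10d} = 3.94% × √10 = 12.459%; μ_{10d} = 10 × 0.024% = 0.240%.
VaR = −(0.240%) + 1.645 × 12.459% = 20.255%.
On $10,000,000: 0.20255 × $10,000,000 = $2,025,500.

$2,030,000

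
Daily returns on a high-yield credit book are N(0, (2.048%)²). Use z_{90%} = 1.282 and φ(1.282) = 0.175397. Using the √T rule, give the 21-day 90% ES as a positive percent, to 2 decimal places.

16.46%

σ_{21d} = 2.048% × √21 = 9.385%.
ES multiplier = φ(z)/(1−α) = 0.175397/0.1 = 1.754.
ES = 9.385% × 1.754 = 16.461%.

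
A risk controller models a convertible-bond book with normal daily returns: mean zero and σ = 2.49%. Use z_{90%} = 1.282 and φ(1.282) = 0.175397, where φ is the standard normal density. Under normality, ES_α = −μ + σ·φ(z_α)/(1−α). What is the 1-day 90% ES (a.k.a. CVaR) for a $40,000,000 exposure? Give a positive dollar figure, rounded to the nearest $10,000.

Tail multiplier: φ(z)/(1−α) = 0.175397 / 0.1 = 1.754.
ES = 2.49% × 1.754 = 4.367%.
On $40,000,000: 0.04367 × $40,000,000 = $1,746,800.

$1,750,000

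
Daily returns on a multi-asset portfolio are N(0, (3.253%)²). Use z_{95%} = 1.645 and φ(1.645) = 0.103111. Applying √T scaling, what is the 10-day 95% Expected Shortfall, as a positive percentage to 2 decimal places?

21.21%

σ_{10d} = 3.253% × √10 = 10.287%.
ES multiplier = φ(z)/(1−α) = 0.103111/0.05 = 2.062.
ES = 10.287% × 2.062 = 21.212%.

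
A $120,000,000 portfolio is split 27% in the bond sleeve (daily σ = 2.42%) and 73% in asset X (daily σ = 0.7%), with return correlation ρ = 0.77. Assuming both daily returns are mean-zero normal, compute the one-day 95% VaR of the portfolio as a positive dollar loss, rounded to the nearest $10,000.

$2,160,000

σ_p² = 0.27²·2.42² + 0.73²·0.7² + 2·0.77·0.27·0.73·2.42·0.7 = 1.2022 (%²).
σ_p = √1.2022 = 1.096%.
At 95%, z = 1.645.
VaR = 1.645 × 1.096% = 1.803%; on $120,000,000 that is $2,163,600.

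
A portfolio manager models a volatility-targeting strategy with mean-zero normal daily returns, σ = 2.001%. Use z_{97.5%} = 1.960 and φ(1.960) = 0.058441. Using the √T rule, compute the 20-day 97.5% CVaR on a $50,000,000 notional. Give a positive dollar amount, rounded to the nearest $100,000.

$10,500,000

σ_{20d} = 2.001% × √20 = 8.949%.
ES multiplier = φ(z)/(1−α) = 0.058441/0.025 = 2.338.
ES = 8.949% × 2.338 = 20.923%; on $50,000,000: $10,461,500.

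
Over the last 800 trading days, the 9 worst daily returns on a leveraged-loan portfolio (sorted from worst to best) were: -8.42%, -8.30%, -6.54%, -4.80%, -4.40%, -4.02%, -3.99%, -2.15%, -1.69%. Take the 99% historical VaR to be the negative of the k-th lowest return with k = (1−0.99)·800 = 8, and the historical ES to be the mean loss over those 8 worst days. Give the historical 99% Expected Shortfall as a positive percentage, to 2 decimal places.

5.33%

The 8 worst returns sum to -42.62%.
ES = −(-42.62%) / 8 = 5.3275% ≈ 5.33%.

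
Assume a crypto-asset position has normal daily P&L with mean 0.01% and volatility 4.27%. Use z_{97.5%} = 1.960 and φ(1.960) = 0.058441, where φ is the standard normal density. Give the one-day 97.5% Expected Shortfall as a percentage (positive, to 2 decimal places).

9.97%

Tail multiplier: φ(z)/(1−α) = 0.058441 / 0.025 = 2.338.
ES = −(0.01%) + 4.27% × 2.338 = 9.973%.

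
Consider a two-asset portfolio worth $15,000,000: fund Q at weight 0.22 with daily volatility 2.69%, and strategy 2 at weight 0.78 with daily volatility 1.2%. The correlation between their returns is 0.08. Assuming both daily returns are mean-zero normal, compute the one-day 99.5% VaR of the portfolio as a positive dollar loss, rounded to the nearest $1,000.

σ_p² = 0.22²·2.69² + 0.78²·1.2² + 2·0.08·0.22·0.78·2.69·1.2 = 1.3150 (%²).
σ_p = √1.3150 = 1.147%.
At 99.5%, z = 2.576.
VaR = 2.576 × 1.147% = 2.955%; on $15,000,000 that is $443,250.

$443,000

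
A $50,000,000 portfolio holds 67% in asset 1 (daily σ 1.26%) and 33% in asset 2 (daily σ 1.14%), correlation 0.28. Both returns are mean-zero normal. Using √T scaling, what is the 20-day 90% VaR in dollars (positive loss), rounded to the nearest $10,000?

σ_p = √(0.67²·1.26² + 0.33²·1.14² + 2·0.28·0.67·0.33·1.26·1.14) = 1.016%.
σ_{20d} = 1.016% × √20 = 4.544%.
z(90%) = 1.282.
VaR = 1.282 × 4.544% = 5.825%; on $50,000,000 that is $2,912,500.

$2,910,000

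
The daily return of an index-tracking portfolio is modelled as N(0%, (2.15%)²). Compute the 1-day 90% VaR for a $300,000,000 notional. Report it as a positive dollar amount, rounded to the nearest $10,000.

$8,270,000

At 90% one-sided, z = 1.282.
VaR = z·σ = 1.282 × 2.15% = 2.756%.
On $300,000,000: 0.02756 × $300,000,000 = $8,268,000.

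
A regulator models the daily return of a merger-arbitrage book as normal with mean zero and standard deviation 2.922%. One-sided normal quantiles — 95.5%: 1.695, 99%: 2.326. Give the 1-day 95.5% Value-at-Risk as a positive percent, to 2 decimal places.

4.95%

VaR = z·σ = 1.695 × 2.922% = 4.953%.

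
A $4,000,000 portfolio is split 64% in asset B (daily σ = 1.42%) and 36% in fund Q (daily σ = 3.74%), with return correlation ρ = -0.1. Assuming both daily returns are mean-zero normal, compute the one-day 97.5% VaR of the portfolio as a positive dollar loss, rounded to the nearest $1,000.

$121,000

σ_p² = 0.64²·1.42² + 0.36²·3.74² + 2·-0.1·0.64·0.36·1.42·3.74 = 2.3940 (%²).
σ_p = √2.3940 = 1.547%.
At 97.5%, z = 1.960.
VaR = 1.960 × 1.547% = 3.032%; on $4,000,000 that is $121,280.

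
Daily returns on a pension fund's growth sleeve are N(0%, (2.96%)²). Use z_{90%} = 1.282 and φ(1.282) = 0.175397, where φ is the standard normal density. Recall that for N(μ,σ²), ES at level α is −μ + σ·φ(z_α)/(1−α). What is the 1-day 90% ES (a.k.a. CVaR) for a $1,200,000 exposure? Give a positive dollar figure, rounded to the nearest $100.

Tail multiplier: φ(z)/(1−α) = 0.175397 / 0.1 = 1.754.
ES = 2.96% × 1.754 = 5.192%.
On $1,200,000: 0.05192 × $1,200,000 = $62,304.

$62,300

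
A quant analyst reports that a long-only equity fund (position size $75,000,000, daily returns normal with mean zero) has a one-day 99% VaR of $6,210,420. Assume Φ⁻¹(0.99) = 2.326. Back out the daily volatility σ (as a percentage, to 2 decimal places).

VaR as a fraction: $6,210,420 / $75,000,000 = 8.281%.
σ = VaR / z = 8.281% / 2.326 = 3.560%.

3.56%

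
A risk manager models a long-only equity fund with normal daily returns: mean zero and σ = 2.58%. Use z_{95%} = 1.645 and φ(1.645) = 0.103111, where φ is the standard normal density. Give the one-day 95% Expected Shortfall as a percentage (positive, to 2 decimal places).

Tail multiplier: φ(z)/(1−α) = 0.103111 / 0.05 = 2.062.
ES = 2.58% × 2.062 = 5.320%.

5.32%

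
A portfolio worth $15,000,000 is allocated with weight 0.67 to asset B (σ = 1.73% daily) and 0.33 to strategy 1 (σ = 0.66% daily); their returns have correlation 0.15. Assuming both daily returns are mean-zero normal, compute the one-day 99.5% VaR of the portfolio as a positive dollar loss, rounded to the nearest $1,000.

σ_p² = 0.67²·1.73² + 0.33²·0.66² + 2·0.15·0.67·0.33·1.73·0.66 = 1.4667 (%²).
σ_p = √1.4667 = 1.211%.
At 99.5%, z = 2.576.
VaR = 2.576 × 1.211% = 3.120%; on $15,000,000 that is $468,000.

$468,000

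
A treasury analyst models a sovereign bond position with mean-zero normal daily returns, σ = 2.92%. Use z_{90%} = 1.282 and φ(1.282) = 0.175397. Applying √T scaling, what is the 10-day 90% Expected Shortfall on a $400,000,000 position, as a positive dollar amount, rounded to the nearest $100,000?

σ_{10d} = 2.92% × √10 = 9.234%.
ES multiplier = φ(z)/(1−α) = 0.175397/0.1 = 1.754.
ES = 9.234% × 1.754 = 16.196%; on $400,000,000: $64,784,000.

$64,800,000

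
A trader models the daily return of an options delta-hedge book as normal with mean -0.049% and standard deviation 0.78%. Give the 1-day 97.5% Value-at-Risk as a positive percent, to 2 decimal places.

At 97.5% one-sided, z = 1.960.
VaR = −μ + z·σ = −(-0.049%) + 1.960 × 0.78% = 1.578%.

1.58%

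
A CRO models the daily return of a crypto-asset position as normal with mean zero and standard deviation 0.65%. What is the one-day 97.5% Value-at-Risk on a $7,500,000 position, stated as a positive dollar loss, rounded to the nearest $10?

At 97.5% one-sided, z = 1.960.
VaR = z·σ = 1.960 × 0.65% = 1.274%.
On $7,500,000: 0.01274 × $7,500,000 = $95,550.

$95,550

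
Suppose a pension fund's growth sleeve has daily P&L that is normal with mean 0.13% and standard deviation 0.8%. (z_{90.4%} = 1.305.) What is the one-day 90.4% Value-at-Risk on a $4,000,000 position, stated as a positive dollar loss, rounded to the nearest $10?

VaR = −μ + z·σ = −(0.13%) + 1.305 × 0.8% = 0.914%.
On $4,000,000: 0.00914 × $4,000,000 = $36,560.

$36,560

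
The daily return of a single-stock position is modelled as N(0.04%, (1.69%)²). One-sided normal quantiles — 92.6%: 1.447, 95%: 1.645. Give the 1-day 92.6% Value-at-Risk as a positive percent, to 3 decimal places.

2.405%

VaR = −μ + z·σ = −(0.04%) + 1.447 × 1.69% = 2.405%.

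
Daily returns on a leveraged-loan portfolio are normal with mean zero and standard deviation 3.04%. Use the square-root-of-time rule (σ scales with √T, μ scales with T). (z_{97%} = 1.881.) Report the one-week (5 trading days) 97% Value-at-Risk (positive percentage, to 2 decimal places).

σ_{5d} = 3.04% × √5 = 6.798%.
VaR = 1.881 × 6.798% = 12.787%.

12.79%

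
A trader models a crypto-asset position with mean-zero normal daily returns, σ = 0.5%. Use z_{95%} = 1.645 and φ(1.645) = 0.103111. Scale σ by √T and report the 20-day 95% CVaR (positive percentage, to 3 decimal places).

4.611%

σ_{20d} = 0.5% × √20 = 2.236%.
ES multiplier = φ(z)/(1−α) = 0.103111/0.05 = 2.062.
ES = 2.236% × 2.062 = 4.611%.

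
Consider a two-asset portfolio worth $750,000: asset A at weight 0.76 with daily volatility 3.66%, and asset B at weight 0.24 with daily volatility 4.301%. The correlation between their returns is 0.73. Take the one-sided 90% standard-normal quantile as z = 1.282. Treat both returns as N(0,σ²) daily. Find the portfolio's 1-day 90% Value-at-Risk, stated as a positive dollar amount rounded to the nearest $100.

$34,700

σ_p² = 0.76²·3.66² + 0.24²·4.301² + 2·0.73·0.76·0.24·3.66·4.301 = 12.9949 (%²).
σ_p = √12.9949 = 3.605%.
VaR = 1.282 × 3.605% = 4.622%; on $750,000 that is $34,665.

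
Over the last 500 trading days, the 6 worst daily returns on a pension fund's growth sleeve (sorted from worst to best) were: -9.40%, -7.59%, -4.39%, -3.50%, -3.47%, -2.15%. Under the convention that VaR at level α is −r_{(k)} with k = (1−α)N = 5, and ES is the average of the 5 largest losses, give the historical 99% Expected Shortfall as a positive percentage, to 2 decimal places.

The 5 worst returns sum to -28.35%.
ES = −(-28.35%) / 5 = 5.67%.

5.67%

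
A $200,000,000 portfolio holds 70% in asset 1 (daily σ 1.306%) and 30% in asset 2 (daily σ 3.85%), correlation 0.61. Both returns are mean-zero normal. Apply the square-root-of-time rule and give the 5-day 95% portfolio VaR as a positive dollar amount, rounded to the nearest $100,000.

σ_p = √(0.7²·1.306² + 0.3²·3.85² + 2·0.61·0.7·0.3·1.306·3.85) = 1.860%.
σ_{5d} = 1.860% × √5 = 4.159%.
z(95%) = 1.645.
VaR = 1.645 × 4.159% = 6.842%; on $200,000,000 that is $13,684,000.

$13,700,000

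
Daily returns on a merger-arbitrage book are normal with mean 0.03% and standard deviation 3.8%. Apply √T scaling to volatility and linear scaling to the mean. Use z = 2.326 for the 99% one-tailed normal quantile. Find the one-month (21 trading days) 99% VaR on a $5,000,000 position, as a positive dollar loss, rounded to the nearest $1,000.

σ_{21d} = 3.8% × √21 = 17.414%; μ_{21d} = 21 × 0.03% = 0.630%.
VaR = −(0.630%) + 2.326 × 17.414% = 39.875%.
On $5,000,000: 0.39875 × $5,000,000 = $1,993,750.

$1,994,000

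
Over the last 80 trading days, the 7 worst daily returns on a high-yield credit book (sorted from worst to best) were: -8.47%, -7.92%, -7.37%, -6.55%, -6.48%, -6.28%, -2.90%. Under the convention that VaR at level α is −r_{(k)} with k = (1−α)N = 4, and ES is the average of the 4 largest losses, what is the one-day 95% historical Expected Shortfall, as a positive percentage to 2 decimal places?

The 4 worst returns sum to -30.31%.
ES = −(-30.31%) / 4 = 7.5775% ≈ 7.58%.

7.58%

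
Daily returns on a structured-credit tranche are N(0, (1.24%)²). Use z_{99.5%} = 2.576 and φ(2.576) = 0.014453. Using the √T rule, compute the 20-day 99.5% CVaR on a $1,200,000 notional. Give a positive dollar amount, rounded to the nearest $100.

$192,400

σ_{20d} = 1.24% × √20 = 5.545%.
ES multiplier = φ(z)/(1−α) = 0.014453/0.005 = 2.891.
ES = 5.545% × 2.891 = 16.031%; on $1,200,000: $192,372.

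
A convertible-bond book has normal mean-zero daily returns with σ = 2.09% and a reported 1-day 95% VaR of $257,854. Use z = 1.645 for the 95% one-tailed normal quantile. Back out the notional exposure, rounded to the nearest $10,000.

$7,500,000

VaR as a fraction of value: z·σ = 1.645 × 2.09% = 3.43805%.
Position = $257,854 / 0.0343805 = $7,500,007.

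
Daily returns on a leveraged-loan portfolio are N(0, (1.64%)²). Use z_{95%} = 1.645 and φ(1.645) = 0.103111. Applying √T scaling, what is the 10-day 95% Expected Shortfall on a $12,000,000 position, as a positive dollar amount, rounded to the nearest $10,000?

σ_{10d} = 1.64% × √10 = 5.186%.
ES multiplier = φ(z)/(1−α) = 0.103111/0.05 = 2.062.
ES = 5.186% × 2.062 = 10.694%; on $12,000,000: $1,283,280.

$1,280,000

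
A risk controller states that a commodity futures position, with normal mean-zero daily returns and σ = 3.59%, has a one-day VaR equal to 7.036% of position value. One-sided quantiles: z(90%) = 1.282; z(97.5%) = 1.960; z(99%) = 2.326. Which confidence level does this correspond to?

97.5%

Implied z = VaR/σ = 7.036 / 3.59 = 1.960.
This matches z(97.5%) = 1.960.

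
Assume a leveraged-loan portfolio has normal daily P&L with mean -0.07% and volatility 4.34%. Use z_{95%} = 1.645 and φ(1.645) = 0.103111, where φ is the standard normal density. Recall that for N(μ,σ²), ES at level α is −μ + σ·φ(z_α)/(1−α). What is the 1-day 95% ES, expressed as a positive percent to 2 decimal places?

9.02%

Tail multiplier: φ(z)/(1−α) = 0.103111 / 0.05 = 2.062.
ES = −(-0.07%) + 4.34% × 2.062 = 9.019%.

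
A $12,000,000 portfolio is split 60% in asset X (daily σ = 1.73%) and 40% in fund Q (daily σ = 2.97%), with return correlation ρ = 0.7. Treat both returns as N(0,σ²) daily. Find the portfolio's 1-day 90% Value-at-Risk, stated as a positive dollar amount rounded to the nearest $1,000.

$316,000

σ_p² = 0.6²·1.73² + 0.4²·2.97² + 2·0.7·0.6·0.4·1.73·2.97 = 4.2152 (%²).
σ_p = √4.2152 = 2.053%.
At 90%, z = 1.282.
VaR = 1.282 × 2.053% = 2.632%; on $12,000,000 that is $315,840.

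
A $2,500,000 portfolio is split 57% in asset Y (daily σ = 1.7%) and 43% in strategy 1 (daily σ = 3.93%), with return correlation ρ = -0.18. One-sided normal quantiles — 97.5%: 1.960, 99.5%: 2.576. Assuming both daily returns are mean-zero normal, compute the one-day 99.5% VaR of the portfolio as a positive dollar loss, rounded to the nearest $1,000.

σ_p² = 0.57²·1.7² + 0.43²·3.93² + 2·-0.18·0.57·0.43·1.7·3.93 = 3.2052 (%²).
σ_p = √3.2052 = 1.790%.
VaR = 2.576 × 1.790% = 4.611%; on $2,500,000 that is $115,275.

$115,000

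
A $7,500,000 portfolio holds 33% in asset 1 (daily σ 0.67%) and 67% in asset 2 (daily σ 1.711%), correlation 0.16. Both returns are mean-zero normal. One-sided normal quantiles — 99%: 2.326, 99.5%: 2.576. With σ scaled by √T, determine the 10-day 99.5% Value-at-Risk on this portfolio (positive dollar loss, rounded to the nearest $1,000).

σ_p = √(0.33²·0.67² + 0.67²·1.711² + 2·0.16·0.33·0.67·0.67·1.711) = 1.202%.
σ_{10d} = 1.202% × √10 = 3.801%.
VaR = 2.576 × 3.801% = 9.791%; on $7,500,000 that is $734,325.

$734,000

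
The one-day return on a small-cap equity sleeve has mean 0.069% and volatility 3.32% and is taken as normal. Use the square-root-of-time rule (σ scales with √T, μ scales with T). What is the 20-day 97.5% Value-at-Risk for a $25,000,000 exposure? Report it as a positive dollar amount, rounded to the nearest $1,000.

$6,930,000

At 97.5%, z = 1.960.
σ_{20d} = 3.32% × √20 = 14.847%; μ_{20d} = 20 × 0.069% = 1.380%.
VaR = −(1.380%) + 1.960 × 14.847% = 27.720%.
On $25,000,000: 0.27720 × $25,000,000 = $6,930,000.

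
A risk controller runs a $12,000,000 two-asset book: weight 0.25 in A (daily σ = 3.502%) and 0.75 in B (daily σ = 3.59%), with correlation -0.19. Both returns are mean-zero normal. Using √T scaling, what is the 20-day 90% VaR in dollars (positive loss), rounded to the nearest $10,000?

$1,840,000

σ_p = √(0.25²·3.502² + 0.75²·3.59² + 2·-0.19·0.25·0.75·3.502·3.59) = 2.668%.
σ_{20d} = 2.668% × √20 = 11.932%.
z(90%) = 1.282.
VaR = 1.282 × 11.932% = 15.297%; on $12,000,000 that is $1,835,640.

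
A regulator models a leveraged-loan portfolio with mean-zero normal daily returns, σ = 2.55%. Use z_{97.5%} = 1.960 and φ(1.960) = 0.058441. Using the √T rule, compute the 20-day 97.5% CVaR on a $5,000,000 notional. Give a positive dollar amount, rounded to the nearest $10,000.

σ_{20d} = 2.55% × √20 = 11.404%.
ES multiplier = φ(z)/(1−α) = 0.058441/0.025 = 2.338.
ES = 11.404% × 2.338 = 26.663%; on $5,000,000: $1,333,150.

$1,330,000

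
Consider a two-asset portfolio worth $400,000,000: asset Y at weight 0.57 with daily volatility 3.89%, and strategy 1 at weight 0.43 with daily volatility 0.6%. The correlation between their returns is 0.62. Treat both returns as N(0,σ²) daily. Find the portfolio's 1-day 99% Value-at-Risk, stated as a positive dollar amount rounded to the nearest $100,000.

$22,200,000

σ_p² = 0.57²·3.89² + 0.43²·0.6² + 2·0.62·0.57·0.43·3.89·0.6 = 5.6923 (%²).
σ_p = √5.6923 = 2.386%.
At 99%, z = 2.326.
VaR = 2.326 × 2.386% = 5.550%; on $400,000,000 that is $22,200,000.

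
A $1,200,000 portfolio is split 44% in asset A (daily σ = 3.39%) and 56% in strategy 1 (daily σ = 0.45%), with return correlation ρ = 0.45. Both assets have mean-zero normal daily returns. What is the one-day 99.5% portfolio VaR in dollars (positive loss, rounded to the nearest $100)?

σ_p² = 0.44²·3.39² + 0.56²·0.45² + 2·0.45·0.44·0.56·3.39·0.45 = 2.6267 (%²).
σ_p = √2.6267 = 1.621%.
At 99.5%, z = 2.576.
VaR = 2.576 × 1.621% = 4.176%; on $1,200,000 that is $50,112.

$50,100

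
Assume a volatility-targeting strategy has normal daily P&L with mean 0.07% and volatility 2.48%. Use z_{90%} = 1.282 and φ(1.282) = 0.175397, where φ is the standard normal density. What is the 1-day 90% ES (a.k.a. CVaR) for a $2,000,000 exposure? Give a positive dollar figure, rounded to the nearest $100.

$85,600

Tail multiplier: φ(z)/(1−α) = 0.175397 / 0.1 = 1.754.
ES = −(0.07%) + 2.48% × 1.754 = 4.280%.
On $2,000,000: 0.04280 × $2,000,000 = $85,600.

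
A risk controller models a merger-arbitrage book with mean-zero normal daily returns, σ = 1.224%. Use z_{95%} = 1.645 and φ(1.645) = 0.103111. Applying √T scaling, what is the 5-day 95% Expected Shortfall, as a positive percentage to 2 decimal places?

5.64%

σ_{5d} = 1.224% × √5 = 2.737%.
ES multiplier = φ(z)/(1−α) = 0.103111/0.05 = 2.062.
ES = 2.737% × 2.062 = 5.644%.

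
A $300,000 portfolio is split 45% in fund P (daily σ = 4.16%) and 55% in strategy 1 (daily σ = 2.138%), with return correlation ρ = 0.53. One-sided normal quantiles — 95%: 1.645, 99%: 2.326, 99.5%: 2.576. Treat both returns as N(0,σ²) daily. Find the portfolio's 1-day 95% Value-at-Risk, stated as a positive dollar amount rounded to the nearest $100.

$13,300

σ_p² = 0.45²·4.16² + 0.55²·2.138² + 2·0.53·0.45·0.55·4.16·2.138 = 7.2205 (%²).
σ_p = √7.2205 = 2.687%.
VaR = 1.645 × 2.687% = 4.420%; on $300,000 that is $13,260.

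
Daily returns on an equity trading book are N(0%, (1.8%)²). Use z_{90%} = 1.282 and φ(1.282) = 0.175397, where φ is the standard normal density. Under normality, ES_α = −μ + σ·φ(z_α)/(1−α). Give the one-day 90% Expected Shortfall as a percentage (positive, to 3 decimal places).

Tail multiplier: φ(z)/(1−α) = 0.175397 / 0.1 = 1.754.
ES = 1.8% × 1.754 = 3.157%.

3.157%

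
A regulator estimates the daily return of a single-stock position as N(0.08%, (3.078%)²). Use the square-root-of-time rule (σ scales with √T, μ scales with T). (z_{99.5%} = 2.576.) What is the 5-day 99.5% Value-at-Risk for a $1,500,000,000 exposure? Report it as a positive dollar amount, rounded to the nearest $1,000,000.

$260,000,000

σ_{5d} = 3.078% × √5 = 6.883%; μ_{5d} = 5 × 0.08% = 0.400%.
VaR = −(0.400%) + 2.576 × 6.883% = 17.331%.
On $1,500,000,000: 0.17331 × $1,500,000,000 = $259,965,000.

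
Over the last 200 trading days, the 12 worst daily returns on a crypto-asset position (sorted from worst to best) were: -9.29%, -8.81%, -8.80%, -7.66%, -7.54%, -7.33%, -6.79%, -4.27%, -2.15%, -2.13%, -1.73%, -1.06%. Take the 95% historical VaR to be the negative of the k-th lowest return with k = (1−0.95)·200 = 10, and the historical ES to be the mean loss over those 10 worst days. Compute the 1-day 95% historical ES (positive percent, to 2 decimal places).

6.48%

The 10 worst returns sum to -64.77%.
ES = −(-64.77%) / 10 = 6.477% ≈ 6.48%.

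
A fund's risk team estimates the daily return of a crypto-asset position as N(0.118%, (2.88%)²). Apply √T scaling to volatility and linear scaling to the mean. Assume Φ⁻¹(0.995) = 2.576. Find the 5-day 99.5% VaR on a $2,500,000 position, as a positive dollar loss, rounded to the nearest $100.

$400,000

σ_{5d} = 2.88% × √5 = 6.440%; μ_{5d} = 5 × 0.118% = 0.590%.
VaR = −(0.590%) + 2.576 × 6.440% = 15.999%.
On $2,500,000: 0.15999 × $2,500,000 = $399,975.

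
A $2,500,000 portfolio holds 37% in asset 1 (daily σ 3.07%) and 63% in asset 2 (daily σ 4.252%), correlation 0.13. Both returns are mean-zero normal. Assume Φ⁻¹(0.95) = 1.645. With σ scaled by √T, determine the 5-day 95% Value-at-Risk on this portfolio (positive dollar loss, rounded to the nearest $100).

σ_p = √(0.37²·3.07² + 0.63²·4.252² + 2·0.13·0.37·0.63·3.07·4.252) = 3.043%.
σ_{5d} = 3.043% × √5 = 6.804%.
VaR = 1.645 × 6.804% = 11.193%; on $2,500,000 that is $279,825.

$279,800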